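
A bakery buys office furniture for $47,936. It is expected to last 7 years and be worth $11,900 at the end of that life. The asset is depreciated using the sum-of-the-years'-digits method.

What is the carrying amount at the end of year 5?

Depreciable base = $47,936 − $11,900 = $36,036.
Sum of the years' digits = 7+6+5+4+3+2+1 = 28.
Year 1: $36,036 × 7/28 = $9,009. Book value $38,927.
Year 2: $36,036 × 6/28 = $7,722. Book value $31,205.
Year 3: $36,036 × 5/28 = $6,435. Book value $24,770.
Year 4: $36,036 × 4/28 = $5,148. Book value $19,622.
Year 5: $36,036 × 3/28 = $3,861. Book value $15,761.

$15,761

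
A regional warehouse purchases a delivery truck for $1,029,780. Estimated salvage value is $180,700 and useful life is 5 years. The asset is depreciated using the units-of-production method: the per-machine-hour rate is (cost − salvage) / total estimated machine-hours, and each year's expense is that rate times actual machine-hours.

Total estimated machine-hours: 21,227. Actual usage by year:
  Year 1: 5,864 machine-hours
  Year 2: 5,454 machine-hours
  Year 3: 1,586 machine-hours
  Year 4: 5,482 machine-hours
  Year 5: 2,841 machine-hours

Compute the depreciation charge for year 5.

Depreciable base = $1,029,780 − $180,700 = $849,080.
Rate = $849,080 / 21,227 machine-hours = $40 per machine-hour.
Year 1: 5,864 × $40 = $234,560. Book value $795,220.
Year 2: 5,454 × $40 = $218,160. Book value $577,060.
Year 3: 1,586 × $40 = $63,440. Book value $513,620.
Year 4: 5,482 × $40 = $219,280. Book value $294,340.
Year 5: 2,841 × $40 = $113,640. Book value $180,700.

$113,640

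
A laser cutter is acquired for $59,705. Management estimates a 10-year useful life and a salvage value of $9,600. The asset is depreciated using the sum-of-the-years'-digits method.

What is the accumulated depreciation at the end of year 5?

Depreciable base = $59,705 − $9,600 = $50,105.
Sum of the years' digits = 10+9+8+7+6+5+4+3+2+1 = 55.
Year 1: $50,105 × 10/55 = $9,110. Book value $50,595.
Year 2: $50,105 × 9/55 = $8,199. Book value $42,396.
Year 3: $50,105 × 8/55 = $7,288. Book value $35,108.
Year 4: $50,105 × 7/55 = $6,377. Book value $28,731.
Year 5: $50,105 × 6/55 = $5,466. Book value $23,265.
Accumulated through year 5 = $59,705 − $23,265 = $36,440.

$36,440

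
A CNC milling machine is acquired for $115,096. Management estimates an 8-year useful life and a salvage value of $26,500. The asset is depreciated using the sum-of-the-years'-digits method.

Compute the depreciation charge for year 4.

Depreciable base = $115,096 − $26,500 = $88,596.
Sum of the years' digits = 8+7+6+5+4+3+2+1 = 36.
Year 1: $88,596 × 8/36 = $19,688. Book value $95,408.
Year 2: $88,596 × 7/36 = $17,227. Book value $78,181.
Year 3: $88,596 × 6/36 = $14,766. Book value $63,415.
Year 4: $88,596 × 5/36 = $12,305. Book value $51,110.

$12,305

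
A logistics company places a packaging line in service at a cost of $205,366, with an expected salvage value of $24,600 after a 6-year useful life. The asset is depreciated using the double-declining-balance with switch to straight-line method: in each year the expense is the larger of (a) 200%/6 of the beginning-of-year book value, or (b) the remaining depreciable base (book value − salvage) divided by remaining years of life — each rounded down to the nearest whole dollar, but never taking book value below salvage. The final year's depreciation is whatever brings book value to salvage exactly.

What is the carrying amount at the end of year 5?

Depreciable base = $205,366 − $24,600 = $180,766.
Year 1: DB = ⌊$205,366 × 200%/6⌋ = $68,455; SL = ⌊$180,766/6⌋ = $30,127 → take DB $68,455. Book value $136,911.
Year 2: DB = ⌊$136,911 × 200%/6⌋ = $45,637; SL = ⌊$112,311/5⌋ = $22,462 → take DB $45,637. Book value $91,274.
Year 3: DB = ⌊$91,274 × 200%/6⌋ = $30,424; SL = ⌊$66,674/4⌋ = $16,668 → take DB $30,424. Book value $60,850.
Year 4: DB = ⌊$60,850 × 200%/6⌋ = $20,283; SL = ⌊$36,250/3⌋ = $12,083 → take DB $20,283. Book value $40,567.
Year 5: DB = ⌊$40,567 × 200%/6⌋ = $13,522; SL = ⌊$15,967/2⌋ = $7,983 → take DB $13,522. Book value $27,045.

$27,045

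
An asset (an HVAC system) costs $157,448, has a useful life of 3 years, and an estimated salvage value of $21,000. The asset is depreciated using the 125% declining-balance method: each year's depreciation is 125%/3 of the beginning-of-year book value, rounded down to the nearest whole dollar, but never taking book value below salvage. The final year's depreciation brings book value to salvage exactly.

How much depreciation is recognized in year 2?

$38,268

Depreciable base = $157,448 − $21,000 = $136,448.
Year 1: ⌊$157,448 × 125%/3⌋ = $65,603. Book value $91,845.
Year 2: ⌊$91,845 × 125%/3⌋ = $38,268. Book value $53,577.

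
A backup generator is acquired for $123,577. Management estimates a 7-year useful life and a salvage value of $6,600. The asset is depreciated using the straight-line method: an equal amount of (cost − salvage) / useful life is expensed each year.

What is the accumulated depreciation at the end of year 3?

Depreciable base = $123,577 − $6,600 = $116,977.
Annual expense = $116,977 / 7 = $16,711.
End of year 1: book value $106,866.
End of year 2: book value $90,155.
End of year 3: book value $73,444.
Accumulated through year 3 = $123,577 − $73,444 = $50,133.

$50,133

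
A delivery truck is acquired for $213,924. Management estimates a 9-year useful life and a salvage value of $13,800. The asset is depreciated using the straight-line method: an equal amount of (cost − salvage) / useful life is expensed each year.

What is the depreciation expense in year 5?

Depreciable base = $213,924 − $13,800 = $200,124.
Annual expense = $200,124 / 9 = $22,236.

$22,236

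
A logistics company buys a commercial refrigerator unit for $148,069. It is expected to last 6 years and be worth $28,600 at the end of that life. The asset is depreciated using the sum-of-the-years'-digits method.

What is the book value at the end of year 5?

$34,289

Depreciable base = $148,069 − $28,600 = $119,469.
Sum of the years' digits = 6+5+4+3+2+1 = 21.
Year 1: $119,469 × 6/21 = $34,134. Book value $113,935.
Year 2: $119,469 × 5/21 = $28,445. Book value $85,490.
Year 3: $119,469 × 4/21 = $22,756. Book value $62,734.
Year 4: $119,469 × 3/21 = $17,067. Book value $45,667.
Year 5: $119,469 × 2/21 = $11,378. Book value $34,289.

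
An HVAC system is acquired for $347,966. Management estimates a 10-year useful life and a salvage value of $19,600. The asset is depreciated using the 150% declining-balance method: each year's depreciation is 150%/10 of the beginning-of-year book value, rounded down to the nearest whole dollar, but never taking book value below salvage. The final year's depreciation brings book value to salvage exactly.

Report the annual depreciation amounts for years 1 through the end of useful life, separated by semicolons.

$52,194; $44,365; $37,711; $32,054; $27,246; $23,159; $19,685; $16,732; $14,223; $60,997

Depreciable base = $347,966 − $19,600 = $328,366.
Year 1: ⌊$347,966 × 150%/10⌋ = $52,194. Book value $295,772.
Year 2: ⌊$295,772 × 150%/10⌋ = $44,365. Book value $251,407.
Year 3: ⌊$251,407 × 150%/10⌋ = $37,711. Book value $213,696.
Year 4: ⌊$213,696 × 150%/10⌋ = $32,054. Book value $181,642.
Year 5: ⌊$181,642 × 150%/10⌋ = $27,246. Book value $154,396.
Year 6: ⌊$154,396 × 150%/10⌋ = $23,159. Book value $131,237.
Year 7: ⌊$131,237 × 150%/10⌋ = $19,685. Book value $111,552.
Year 8: ⌊$111,552 × 150%/10⌋ = $16,732. Book value $94,820.
Year 9: ⌊$94,820 × 150%/10⌋ = $14,223. Book value $80,597.
Year 10 (final): $80,597 − $19,600 = $60,997. Book value $19,600.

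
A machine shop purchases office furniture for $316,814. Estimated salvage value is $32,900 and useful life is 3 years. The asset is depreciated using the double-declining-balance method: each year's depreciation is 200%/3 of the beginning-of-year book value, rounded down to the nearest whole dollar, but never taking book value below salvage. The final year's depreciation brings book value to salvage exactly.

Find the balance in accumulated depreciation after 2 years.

$281,612

Depreciable base = $316,814 − $32,900 = $283,914.
Year 1: ⌊$316,814 × 200%/3⌋ = $211,209. Book value $105,605.
Year 2: ⌊$105,605 × 200%/3⌋ = $70,403. Book value $35,202.
Accumulated through year 2 = $316,814 − $35,202 = $281,612.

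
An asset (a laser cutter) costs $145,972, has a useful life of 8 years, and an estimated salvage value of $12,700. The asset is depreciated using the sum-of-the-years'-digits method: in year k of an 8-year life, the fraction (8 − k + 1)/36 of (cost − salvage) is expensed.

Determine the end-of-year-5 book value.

Depreciable base = $145,972 − $12,700 = $133,272.
Sum of the years' digits = 8+7+6+5+4+3+2+1 = 36.
Year 1: $133,272 × 8/36 = $29,616. Book value $116,356.
Year 2: $133,272 × 7/36 = $25,914. Book value $90,442.
Year 3: $133,272 × 6/36 = $22,212. Book value $68,230.
Year 4: $133,272 × 5/36 = $18,510. Book value $49,720.
Year 5: $133,272 × 4/36 = $14,808. Book value $34,912.

$34,912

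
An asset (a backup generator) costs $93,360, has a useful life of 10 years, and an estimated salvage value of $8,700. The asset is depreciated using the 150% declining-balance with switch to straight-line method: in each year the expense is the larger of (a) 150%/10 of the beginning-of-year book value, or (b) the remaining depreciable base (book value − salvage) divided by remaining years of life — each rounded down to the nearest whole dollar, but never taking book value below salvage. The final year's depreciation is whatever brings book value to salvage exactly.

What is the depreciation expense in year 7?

Depreciable base = $93,360 − $8,700 = $84,660.
Year 1: DB = ⌊$93,360 × 150%/10⌋ = $14,004; SL = ⌊$84,660/10⌋ = $8,466 → take DB $14,004. Book value $79,356.
Year 2: DB = ⌊$79,356 × 150%/10⌋ = $11,903; SL = ⌊$70,656/9⌋ = $7,850 → take DB $11,903. Book value $67,453.
Year 3: DB = ⌊$67,453 × 150%/10⌋ = $10,117; SL = ⌊$58,753/8⌋ = $7,344 → take DB $10,117. Book value $57,336.
Year 4: DB = ⌊$57,336 × 150%/10⌋ = $8,600; SL = ⌊$48,636/7⌋ = $6,948 → take DB $8,600. Book value $48,736.
Year 5: DB = ⌊$48,736 × 150%/10⌋ = $7,310; SL = ⌊$40,036/6⌋ = $6,672 → take DB $7,310. Book value $41,426.
Year 6: DB = ⌊$41,426 × 150%/10⌋ = $6,213; SL = ⌊$32,726/5⌋ = $6,545 → take SL $6,545. Book value $34,881.
Year 7: DB = ⌊$34,881 × 150%/10⌋ = $5,232; SL = ⌊$26,181/4⌋ = $6,545 → take SL $6,545. Book value $28,336.

$6,545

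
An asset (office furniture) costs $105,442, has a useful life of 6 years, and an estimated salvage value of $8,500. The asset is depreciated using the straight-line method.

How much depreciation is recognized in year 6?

$16,157

Depreciable base = $105,442 − $8,500 = $96,942.
Annual expense = $96,942 / 6 = $16,157.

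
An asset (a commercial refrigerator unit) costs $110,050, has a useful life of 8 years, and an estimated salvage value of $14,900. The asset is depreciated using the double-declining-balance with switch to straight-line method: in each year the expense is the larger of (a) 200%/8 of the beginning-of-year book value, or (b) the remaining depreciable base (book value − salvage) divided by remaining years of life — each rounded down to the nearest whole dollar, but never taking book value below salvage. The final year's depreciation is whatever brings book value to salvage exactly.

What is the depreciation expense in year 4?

Depreciable base = $110,050 − $14,900 = $95,150.
Year 1: DB = ⌊$110,050 × 200%/8⌋ = $27,512; SL = ⌊$95,150/8⌋ = $11,893 → take DB $27,512. Book value $82,538.
Year 2: DB = ⌊$82,538 × 200%/8⌋ = $20,634; SL = ⌊$67,638/7⌋ = $9,662 → take DB $20,634. Book value $61,904.
Year 3: DB = ⌊$61,904 × 200%/8⌋ = $15,476; SL = ⌊$47,004/6⌋ = $7,834 → take DB $15,476. Book value $46,428.
Year 4: DB = ⌊$46,428 × 200%/8⌋ = $11,607; SL = ⌊$31,528/5⌋ = $6,305 → take DB $11,607. Book value $34,821.

$11,607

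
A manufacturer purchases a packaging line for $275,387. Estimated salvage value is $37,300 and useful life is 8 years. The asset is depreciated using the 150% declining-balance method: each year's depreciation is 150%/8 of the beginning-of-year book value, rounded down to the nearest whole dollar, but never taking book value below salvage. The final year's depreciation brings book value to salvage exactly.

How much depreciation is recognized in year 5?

$22,503

Depreciable base = $275,387 − $37,300 = $238,087.
Year 1: ⌊$275,387 × 150%/8⌋ = $51,635. Book value $223,752.
Year 2: ⌊$223,752 × 150%/8⌋ = $41,953. Book value $181,799.
Year 3: ⌊$181,799 × 150%/8⌋ = $34,087. Book value $147,712.
Year 4: ⌊$147,712 × 150%/8⌋ = $27,696. Book value $120,016.
Year 5: ⌊$120,016 × 150%/8⌋ = $22,503. Book value $97,513.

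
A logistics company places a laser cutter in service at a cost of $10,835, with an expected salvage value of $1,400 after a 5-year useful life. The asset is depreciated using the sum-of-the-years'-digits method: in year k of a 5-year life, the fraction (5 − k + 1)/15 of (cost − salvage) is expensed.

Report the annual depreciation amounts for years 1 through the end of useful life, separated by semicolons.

Depreciable base = $10,835 − $1,400 = $9,435.
Sum of the years' digits = 5+4+3+2+1 = 15.
Year 1: $9,435 × 5/15 = $3,145. Book value $7,690.
Year 2: $9,435 × 4/15 = $2,516. Book value $5,174.
Year 3: $9,435 × 3/15 = $1,887. Book value $3,287.
Year 4: $9,435 × 2/15 = $1,258. Book value $2,029.
Year 5: $9,435 × 1/15 = $629. Book value $1,400.

$3,145; $2,516; $1,887; $1,258; $629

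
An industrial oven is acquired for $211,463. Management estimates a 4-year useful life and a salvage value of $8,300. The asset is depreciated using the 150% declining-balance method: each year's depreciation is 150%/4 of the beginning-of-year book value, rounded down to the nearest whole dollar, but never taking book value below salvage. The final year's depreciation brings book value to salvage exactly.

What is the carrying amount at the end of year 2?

Depreciable base = $211,463 − $8,300 = $203,163.
Year 1: ⌊$211,463 × 150%/4⌋ = $79,298. Book value $132,165.
Year 2: ⌊$132,165 × 150%/4⌋ = $49,561. Book value $82,604.

$82,604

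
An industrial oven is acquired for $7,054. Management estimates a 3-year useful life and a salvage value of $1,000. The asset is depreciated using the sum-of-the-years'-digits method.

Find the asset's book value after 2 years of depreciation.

$2,009

Depreciable base = $7,054 − $1,000 = $6,054.
Sum of the years' digits = 3+2+1 = 6.
Year 1: $6,054 × 3/6 = $3,027. Book value $4,027.
Year 2: $6,054 × 2/6 = $2,018. Book value $2,009.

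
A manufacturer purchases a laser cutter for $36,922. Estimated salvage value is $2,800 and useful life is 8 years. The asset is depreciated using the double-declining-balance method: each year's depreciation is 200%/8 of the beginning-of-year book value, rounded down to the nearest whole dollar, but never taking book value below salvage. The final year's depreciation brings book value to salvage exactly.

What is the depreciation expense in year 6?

$2,190

Depreciable base = $36,922 − $2,800 = $34,122.
Year 1: ⌊$36,922 × 200%/8⌋ = $9,230. Book value $27,692.
Year 2: ⌊$27,692 × 200%/8⌋ = $6,923. Book value $20,769.
Year 3: ⌊$20,769 × 200%/8⌋ = $5,192. Book value $15,577.
Year 4: ⌊$15,577 × 200%/8⌋ = $3,894. Book value $11,683.
Year 5: ⌊$11,683 × 200%/8⌋ = $2,920. Book value $8,763.
Year 6: ⌊$8,763 × 200%/8⌋ = $2,190. Book value $6,573.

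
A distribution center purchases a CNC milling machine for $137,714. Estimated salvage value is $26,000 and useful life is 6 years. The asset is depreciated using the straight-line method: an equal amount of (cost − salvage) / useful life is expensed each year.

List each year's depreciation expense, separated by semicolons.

$18,619; $18,619; $18,619; $18,619; $18,619; $18,619

Depreciable base = $137,714 − $26,000 = $111,714.
Annual expense = $111,714 / 6 = $18,619.
End of year 1: book value $119,095.
End of year 2: book value $100,476.
End of year 3: book value $81,857.
End of year 4: book value $63,238.
End of year 5: book value $44,619.
End of year 6: book value $26,000.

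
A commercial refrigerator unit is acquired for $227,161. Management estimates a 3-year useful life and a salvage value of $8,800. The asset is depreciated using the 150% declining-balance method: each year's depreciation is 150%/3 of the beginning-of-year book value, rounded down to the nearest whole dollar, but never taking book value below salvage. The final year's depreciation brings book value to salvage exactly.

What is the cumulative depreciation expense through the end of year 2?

Depreciable base = $227,161 − $8,800 = $218,361.
Year 1: ⌊$227,161 × 150%/3⌋ = $113,580. Book value $113,581.
Year 2: ⌊$113,581 × 150%/3⌋ = $56,790. Book value $56,791.
Accumulated through year 2 = $227,161 − $56,791 = $170,370.

$170,370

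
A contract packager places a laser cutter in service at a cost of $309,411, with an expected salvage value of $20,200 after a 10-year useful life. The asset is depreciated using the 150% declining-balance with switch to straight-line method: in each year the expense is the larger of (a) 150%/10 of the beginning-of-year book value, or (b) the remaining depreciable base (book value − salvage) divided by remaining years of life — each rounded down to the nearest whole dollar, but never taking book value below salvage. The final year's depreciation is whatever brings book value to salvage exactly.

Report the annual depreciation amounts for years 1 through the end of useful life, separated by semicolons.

Depreciable base = $309,411 − $20,200 = $289,211.
Year 1: DB = ⌊$309,411 × 150%/10⌋ = $46,411; SL = ⌊$289,211/10⌋ = $28,921 → take DB $46,411. Book value $263,000.
Year 2: DB = ⌊$263,000 × 150%/10⌋ = $39,450; SL = ⌊$242,800/9⌋ = $26,977 → take DB $39,450. Book value $223,550.
Year 3: DB = ⌊$223,550 × 150%/10⌋ = $33,532; SL = ⌊$203,350/8⌋ = $25,418 → take DB $33,532. Book value $190,018.
Year 4: DB = ⌊$190,018 × 150%/10⌋ = $28,502; SL = ⌊$169,818/7⌋ = $24,259 → take DB $28,502. Book value $161,516.
Year 5: DB = ⌊$161,516 × 150%/10⌋ = $24,227; SL = ⌊$141,316/6⌋ = $23,552 → take DB $24,227. Book value $137,289.
Year 6: DB = ⌊$137,289 × 150%/10⌋ = $20,593; SL = ⌊$117,089/5⌋ = $23,417 → take SL $23,417. Book value $113,872.
Year 7: DB = ⌊$113,872 × 150%/10⌋ = $17,080; SL = ⌊$93,672/4⌋ = $23,418 → take SL $23,418. Book value $90,454.
Year 8: DB = ⌊$90,454 × 150%/10⌋ = $13,568; SL = ⌊$70,254/3⌋ = $23,418 → take SL $23,418. Book value $67,036.
Year 9: DB = ⌊$67,036 × 150%/10⌋ = $10,055; SL = ⌊$46,836/2⌋ = $23,418 → take SL $23,418. Book value $43,618.
Year 10 (final): $43,618 − $20,200 = $23,418. Book value $20,200.

$46,411; $39,450; $33,532; $28,502; $24,227; $23,417; $23,418; $23,418; $23,418; $23,418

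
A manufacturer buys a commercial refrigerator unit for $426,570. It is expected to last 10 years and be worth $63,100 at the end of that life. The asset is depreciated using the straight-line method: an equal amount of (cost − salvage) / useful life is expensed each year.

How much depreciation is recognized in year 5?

$36,347

Depreciable base = $426,570 − $63,100 = $363,470.
Annual expense = $363,470 / 10 = $36,347.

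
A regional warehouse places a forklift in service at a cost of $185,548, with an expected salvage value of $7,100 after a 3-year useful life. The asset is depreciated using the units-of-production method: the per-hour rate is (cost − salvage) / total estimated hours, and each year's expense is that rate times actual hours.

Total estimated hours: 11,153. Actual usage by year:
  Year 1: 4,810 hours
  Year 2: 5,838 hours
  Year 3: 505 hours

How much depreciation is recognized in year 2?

$93,408

Depreciable base = $185,548 − $7,100 = $178,448.
Rate = $178,448 / 11,153 hours = $16 per hour.
Year 1: 4,810 × $16 = $76,960. Book value $108,588.
Year 2: 5,838 × $16 = $93,408. Book value $15,180.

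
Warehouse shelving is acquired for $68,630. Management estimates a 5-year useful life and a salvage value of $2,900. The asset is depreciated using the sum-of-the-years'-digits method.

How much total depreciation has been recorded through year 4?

Depreciable base = $68,630 − $2,900 = $65,730.
Sum of the years' digits = 5+4+3+2+1 = 15.
Year 1: $65,730 × 5/15 = $21,910. Book value $46,720.
Year 2: $65,730 × 4/15 = $17,528. Book value $29,192.
Year 3: $65,730 × 3/15 = $13,146. Book value $16,046.
Year 4: $65,730 × 2/15 = $8,764. Book value $7,282.
Accumulated through year 4 = $68,630 − $7,282 = $61,348.

$61,348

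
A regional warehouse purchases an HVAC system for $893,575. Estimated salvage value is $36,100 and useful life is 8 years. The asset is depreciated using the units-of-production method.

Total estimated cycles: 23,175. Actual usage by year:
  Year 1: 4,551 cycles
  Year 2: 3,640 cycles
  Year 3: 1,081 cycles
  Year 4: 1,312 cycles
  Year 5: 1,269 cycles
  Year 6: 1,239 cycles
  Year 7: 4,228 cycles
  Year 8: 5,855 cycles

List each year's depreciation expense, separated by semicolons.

$168,387; $134,680; $39,997; $48,544; $46,953; $45,843; $156,436; $216,635

Depreciable base = $893,575 − $36,100 = $857,475.
Rate = $857,475 / 23,175 cycles = $37 per cycle.
Year 1: 4,551 × $37 = $168,387. Book value $725,188.
Year 2: 3,640 × $37 = $134,680. Book value $590,508.
Year 3: 1,081 × $37 = $39,997. Book value $550,511.
Year 4: 1,312 × $37 = $48,544. Book value $501,967.
Year 5: 1,269 × $37 = $46,953. Book value $455,014.
Year 6: 1,239 × $37 = $45,843. Book value $409,171.
Year 7: 4,228 × $37 = $156,436. Book value $252,735.
Year 8: 5,855 × $37 = $216,635. Book value $36,100.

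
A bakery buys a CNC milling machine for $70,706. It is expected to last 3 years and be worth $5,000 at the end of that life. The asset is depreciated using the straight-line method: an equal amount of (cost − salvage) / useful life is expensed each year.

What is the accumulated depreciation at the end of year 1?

Depreciable base = $70,706 − $5,000 = $65,706.
Annual expense = $65,706 / 3 = $21,902.
End of year 1: book value $48,804.
Accumulated through year 1 = $70,706 − $48,804 = $21,902.

$21,902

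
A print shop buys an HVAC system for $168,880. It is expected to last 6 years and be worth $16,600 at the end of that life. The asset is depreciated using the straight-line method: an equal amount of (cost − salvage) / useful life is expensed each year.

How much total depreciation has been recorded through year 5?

$126,900

Depreciable base = $168,880 − $16,600 = $152,280.
Annual expense = $152,280 / 6 = $25,380.
End of year 1: book value $143,500.
End of year 2: book value $118,120.
End of year 3: book value $92,740.
End of year 4: book value $67,360.
End of year 5: book value $41,980.
Accumulated through year 5 = $168,880 − $41,980 = $126,900.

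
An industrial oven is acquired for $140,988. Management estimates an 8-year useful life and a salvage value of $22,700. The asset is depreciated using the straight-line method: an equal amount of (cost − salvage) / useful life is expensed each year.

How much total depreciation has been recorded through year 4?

Depreciable base = $140,988 − $22,700 = $118,288.
Annual expense = $118,288 / 8 = $14,786.
End of year 1: book value $126,202.
End of year 2: book value $111,416.
End of year 3: book value $96,630.
End of year 4: book value $81,844.
Accumulated through year 4 = $140,988 − $81,844 = $59,144.

$59,144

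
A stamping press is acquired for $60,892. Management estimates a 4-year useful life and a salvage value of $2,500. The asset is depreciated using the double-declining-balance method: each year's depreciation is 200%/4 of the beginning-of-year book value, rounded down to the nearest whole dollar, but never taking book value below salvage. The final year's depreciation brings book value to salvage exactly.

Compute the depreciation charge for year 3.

Depreciable base = $60,892 − $2,500 = $58,392.
Year 1: ⌊$60,892 × 200%/4⌋ = $30,446. Book value $30,446.
Year 2: ⌊$30,446 × 200%/4⌋ = $15,223. Book value $15,223.
Year 3: ⌊$15,223 × 200%/4⌋ = $7,611. Book value $7,612.

$7,611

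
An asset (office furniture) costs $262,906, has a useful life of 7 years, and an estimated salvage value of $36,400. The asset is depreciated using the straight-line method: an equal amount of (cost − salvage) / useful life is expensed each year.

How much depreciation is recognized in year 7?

Depreciable base = $262,906 − $36,400 = $226,506.
Annual expense = $226,506 / 7 = $32,358.

$32,358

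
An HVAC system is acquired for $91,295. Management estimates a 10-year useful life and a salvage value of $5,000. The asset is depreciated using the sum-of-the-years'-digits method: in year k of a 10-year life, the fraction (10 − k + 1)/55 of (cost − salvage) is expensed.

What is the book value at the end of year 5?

$28,535

Depreciable base = $91,295 − $5,000 = $86,295.
Sum of the years' digits = 10+9+8+7+6+5+4+3+2+1 = 55.
Year 1: $86,295 × 10/55 = $15,690. Book value $75,605.
Year 2: $86,295 × 9/55 = $14,121. Book value $61,484.
Year 3: $86,295 × 8/55 = $12,552. Book value $48,932.
Year 4: $86,295 × 7/55 = $10,983. Book value $37,949.
Year 5: $86,295 × 6/55 = $9,414. Book value $28,535.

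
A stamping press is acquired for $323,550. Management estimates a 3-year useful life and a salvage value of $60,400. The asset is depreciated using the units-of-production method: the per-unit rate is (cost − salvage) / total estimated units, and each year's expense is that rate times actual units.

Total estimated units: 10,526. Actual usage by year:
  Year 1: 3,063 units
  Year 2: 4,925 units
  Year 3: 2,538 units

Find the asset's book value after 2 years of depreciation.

$123,850

Depreciable base = $323,550 − $60,400 = $263,150.
Rate = $263,150 / 10,526 units = $25 per unit.
Year 1: 3,063 × $25 = $76,575. Book value $246,975.
Year 2: 4,925 × $25 = $123,125. Book value $123,850.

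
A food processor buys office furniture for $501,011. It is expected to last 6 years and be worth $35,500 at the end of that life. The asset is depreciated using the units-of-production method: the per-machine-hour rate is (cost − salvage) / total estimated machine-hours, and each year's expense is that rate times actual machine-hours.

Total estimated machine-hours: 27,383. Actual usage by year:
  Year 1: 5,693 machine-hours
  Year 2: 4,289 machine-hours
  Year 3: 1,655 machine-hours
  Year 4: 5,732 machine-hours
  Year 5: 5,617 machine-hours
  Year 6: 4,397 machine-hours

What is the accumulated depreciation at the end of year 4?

Depreciable base = $501,011 − $35,500 = $465,511.
Rate = $465,511 / 27,383 machine-hours = $17 per machine-hour.
Year 1: 5,693 × $17 = $96,781. Book value $404,230.
Year 2: 4,289 × $17 = $72,913. Book value $331,317.
Year 3: 1,655 × $17 = $28,135. Book value $303,182.
Year 4: 5,732 × $17 = $97,444. Book value $205,738.
Accumulated through year 4 = $501,011 − $205,738 = $295,273.

$295,273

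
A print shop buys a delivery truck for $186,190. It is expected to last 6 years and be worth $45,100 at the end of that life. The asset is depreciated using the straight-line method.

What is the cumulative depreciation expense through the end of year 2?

Depreciable base = $186,190 − $45,100 = $141,090.
Annual expense = $141,090 / 6 = $23,515.
End of year 1: book value $162,675.
End of year 2: book value $139,160.
Accumulated through year 2 = $186,190 − $139,160 = $47,030.

$47,030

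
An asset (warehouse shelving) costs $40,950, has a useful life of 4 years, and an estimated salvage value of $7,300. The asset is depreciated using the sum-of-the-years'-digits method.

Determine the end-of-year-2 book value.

Depreciable base = $40,950 − $7,300 = $33,650.
Sum of the years' digits = 4+3+2+1 = 10.
Year 1: $33,650 × 4/10 = $13,460. Book value $27,490.
Year 2: $33,650 × 3/10 = $10,095. Book value $17,395.

$17,395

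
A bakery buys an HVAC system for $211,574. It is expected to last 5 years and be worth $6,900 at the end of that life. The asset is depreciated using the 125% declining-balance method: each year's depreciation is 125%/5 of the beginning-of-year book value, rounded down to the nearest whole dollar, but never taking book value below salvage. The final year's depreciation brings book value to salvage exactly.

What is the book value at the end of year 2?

Depreciable base = $211,574 − $6,900 = $204,674.
Year 1: ⌊$211,574 × 125%/5⌋ = $52,893. Book value $158,681.
Year 2: ⌊$158,681 × 125%/5⌋ = $39,670. Book value $119,011.

$119,011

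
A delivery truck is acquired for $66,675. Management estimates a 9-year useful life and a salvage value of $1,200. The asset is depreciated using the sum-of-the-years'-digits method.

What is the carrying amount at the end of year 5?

Depreciable base = $66,675 − $1,200 = $65,475.
Sum of the years' digits = 9+8+7+6+5+4+3+2+1 = 45.
Year 1: $65,475 × 9/45 = $13,095. Book value $53,580.
Year 2: $65,475 × 8/45 = $11,640. Book value $41,940.
Year 3: $65,475 × 7/45 = $10,185. Book value $31,755.
Year 4: $65,475 × 6/45 = $8,730. Book value $23,025.
Year 5: $65,475 × 5/45 = $7,275. Book value $15,750.

$15,750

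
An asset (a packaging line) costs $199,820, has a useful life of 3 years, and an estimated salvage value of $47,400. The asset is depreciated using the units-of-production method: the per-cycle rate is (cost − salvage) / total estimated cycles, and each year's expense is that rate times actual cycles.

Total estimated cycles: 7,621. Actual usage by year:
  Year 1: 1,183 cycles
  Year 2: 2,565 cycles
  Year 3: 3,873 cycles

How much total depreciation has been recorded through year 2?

$74,960

Depreciable base = $199,820 − $47,400 = $152,420.
Rate = $152,420 / 7,621 cycles = $20 per cycle.
Year 1: 1,183 × $20 = $23,660. Book value $176,160.
Year 2: 2,565 × $20 = $51,300. Book value $124,860.
Accumulated through year 2 = $199,820 − $124,860 = $74,960.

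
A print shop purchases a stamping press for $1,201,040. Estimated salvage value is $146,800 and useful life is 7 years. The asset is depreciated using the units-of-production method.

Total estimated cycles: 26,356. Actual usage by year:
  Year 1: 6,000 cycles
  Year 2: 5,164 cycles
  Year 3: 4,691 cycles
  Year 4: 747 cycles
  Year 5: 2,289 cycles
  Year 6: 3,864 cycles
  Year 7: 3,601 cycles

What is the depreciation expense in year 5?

$91,560

Depreciable base = $1,201,040 − $146,800 = $1,054,240.
Rate = $1,054,240 / 26,356 cycles = $40 per cycle.
Year 1: 6,000 × $40 = $240,000. Book value $961,040.
Year 2: 5,164 × $40 = $206,560. Book value $754,480.
Year 3: 4,691 × $40 = $187,640. Book value $566,840.
Year 4: 747 × $40 = $29,880. Book value $536,960.
Year 5: 2,289 × $40 = $91,560. Book value $445,400.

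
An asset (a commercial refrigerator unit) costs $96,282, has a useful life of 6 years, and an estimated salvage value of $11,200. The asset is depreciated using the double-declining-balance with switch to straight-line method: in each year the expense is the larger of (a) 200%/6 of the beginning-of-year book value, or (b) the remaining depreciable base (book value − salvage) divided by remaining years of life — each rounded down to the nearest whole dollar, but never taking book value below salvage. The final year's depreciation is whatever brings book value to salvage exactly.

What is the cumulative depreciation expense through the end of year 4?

Depreciable base = $96,282 − $11,200 = $85,082.
Year 1: DB = ⌊$96,282 × 200%/6⌋ = $32,094; SL = ⌊$85,082/6⌋ = $14,180 → take DB $32,094. Book value $64,188.
Year 2: DB = ⌊$64,188 × 200%/6⌋ = $21,396; SL = ⌊$52,988/5⌋ = $10,597 → take DB $21,396. Book value $42,792.
Year 3: DB = ⌊$42,792 × 200%/6⌋ = $14,264; SL = ⌊$31,592/4⌋ = $7,898 → take DB $14,264. Book value $28,528.
Year 4: DB = ⌊$28,528 × 200%/6⌋ = $9,509; SL = ⌊$17,328/3⌋ = $5,776 → take DB $9,509. Book value $19,019.
Accumulated through year 4 = $96,282 − $19,019 = $77,263.

$77,263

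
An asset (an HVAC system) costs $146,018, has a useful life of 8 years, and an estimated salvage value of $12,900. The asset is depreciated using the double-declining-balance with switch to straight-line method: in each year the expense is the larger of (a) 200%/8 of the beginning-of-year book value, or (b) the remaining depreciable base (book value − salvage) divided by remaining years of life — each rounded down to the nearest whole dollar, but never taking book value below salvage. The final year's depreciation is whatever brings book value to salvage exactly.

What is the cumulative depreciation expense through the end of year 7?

$126,573

Depreciable base = $146,018 − $12,900 = $133,118.
Year 1: DB = ⌊$146,018 × 200%/8⌋ = $36,504; SL = ⌊$133,118/8⌋ = $16,639 → take DB $36,504. Book value $109,514.
Year 2: DB = ⌊$109,514 × 200%/8⌋ = $27,378; SL = ⌊$96,614/7⌋ = $13,802 → take DB $27,378. Book value $82,136.
Year 3: DB = ⌊$82,136 × 200%/8⌋ = $20,534; SL = ⌊$69,236/6⌋ = $11,539 → take DB $20,534. Book value $61,602.
Year 4: DB = ⌊$61,602 × 200%/8⌋ = $15,400; SL = ⌊$48,702/5⌋ = $9,740 → take DB $15,400. Book value $46,202.
Year 5: DB = ⌊$46,202 × 200%/8⌋ = $11,550; SL = ⌊$33,302/4⌋ = $8,325 → take DB $11,550. Book value $34,652.
Year 6: DB = ⌊$34,652 × 200%/8⌋ = $8,663; SL = ⌊$21,752/3⌋ = $7,250 → take DB $8,663. Book value $25,989.
Year 7: DB = ⌊$25,989 × 200%/8⌋ = $6,497; SL = ⌊$13,089/2⌋ = $6,544 → take SL $6,544. Book value $19,445.
Accumulated through year 7 = $146,018 − $19,445 = $126,573.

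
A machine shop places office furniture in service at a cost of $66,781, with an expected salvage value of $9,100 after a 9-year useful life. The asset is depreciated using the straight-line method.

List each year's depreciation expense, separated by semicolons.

$6,409; $6,409; $6,409; $6,409; $6,409; $6,409; $6,409; $6,409; $6,409

Depreciable base = $66,781 − $9,100 = $57,681.
Annual expense = $57,681 / 9 = $6,409.
End of year 1: book value $60,372.
End of year 2: book value $53,963.
End of year 3: book value $47,554.
End of year 4: book value $41,145.
End of year 5: book value $34,736.
End of year 6: book value $28,327.
End of year 7: book value $21,918.
End of year 8: book value $15,509.
End of year 9: book value $9,100.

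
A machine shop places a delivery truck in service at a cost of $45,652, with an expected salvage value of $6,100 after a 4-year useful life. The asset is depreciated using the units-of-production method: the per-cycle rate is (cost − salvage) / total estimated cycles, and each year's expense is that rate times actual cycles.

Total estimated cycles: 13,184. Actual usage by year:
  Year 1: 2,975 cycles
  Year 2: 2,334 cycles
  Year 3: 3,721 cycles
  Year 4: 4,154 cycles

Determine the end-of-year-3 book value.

Depreciable base = $45,652 − $6,100 = $39,552.
Rate = $39,552 / 13,184 cycles = $3 per cycle.
Year 1: 2,975 × $3 = $8,925. Book value $36,727.
Year 2: 2,334 × $3 = $7,002. Book value $29,725.
Year 3: 3,721 × $3 = $11,163. Book value $18,562.

$18,562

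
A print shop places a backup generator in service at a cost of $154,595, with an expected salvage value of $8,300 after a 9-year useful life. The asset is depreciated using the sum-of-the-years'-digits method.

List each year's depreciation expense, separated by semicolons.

Depreciable base = $154,595 − $8,300 = $146,295.
Sum of the years' digits = 9+8+7+6+5+4+3+2+1 = 45.
Year 1: $146,295 × 9/45 = $29,259. Book value $125,336.
Year 2: $146,295 × 8/45 = $26,008. Book value $99,328.
Year 3: $146,295 × 7/45 = $22,757. Book value $76,571.
Year 4: $146,295 × 6/45 = $19,506. Book value $57,065.
Year 5: $146,295 × 5/45 = $16,255. Book value $40,810.
Year 6: $146,295 × 4/45 = $13,004. Book value $27,806.
Year 7: $146,295 × 3/45 = $9,753. Book value $18,053.
Year 8: $146,295 × 2/45 = $6,502. Book value $11,551.
Year 9: $146,295 × 1/45 = $3,251. Book value $8,300.

$29,259; $26,008; $22,757; $19,506; $16,255; $13,004; $9,753; $6,502; $3,251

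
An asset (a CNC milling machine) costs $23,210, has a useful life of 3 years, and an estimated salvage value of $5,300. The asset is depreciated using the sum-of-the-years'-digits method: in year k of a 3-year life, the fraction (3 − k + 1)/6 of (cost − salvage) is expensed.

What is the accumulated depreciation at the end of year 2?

$14,925

Depreciable base = $23,210 − $5,300 = $17,910.
Sum of the years' digits = 3+2+1 = 6.
Year 1: $17,910 × 3/6 = $8,955. Book value $14,255.
Year 2: $17,910 × 2/6 = $5,970. Book value $8,285.
Accumulated through year 2 = $23,210 − $8,285 = $14,925.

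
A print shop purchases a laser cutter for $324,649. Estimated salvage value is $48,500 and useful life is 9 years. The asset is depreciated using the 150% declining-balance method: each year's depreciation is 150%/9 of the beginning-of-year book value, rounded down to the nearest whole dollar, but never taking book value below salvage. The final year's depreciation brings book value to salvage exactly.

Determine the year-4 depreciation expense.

$31,312

Depreciable base = $324,649 − $48,500 = $276,149.
Year 1: ⌊$324,649 × 150%/9⌋ = $54,108. Book value $270,541.
Year 2: ⌊$270,541 × 150%/9⌋ = $45,090. Book value $225,451.
Year 3: ⌊$225,451 × 150%/9⌋ = $37,575. Book value $187,876.
Year 4: ⌊$187,876 × 150%/9⌋ = $31,312. Book value $156,564.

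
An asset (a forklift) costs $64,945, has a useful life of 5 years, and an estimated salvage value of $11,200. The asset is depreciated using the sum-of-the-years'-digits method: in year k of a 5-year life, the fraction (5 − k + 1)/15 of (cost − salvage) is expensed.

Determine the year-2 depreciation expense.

Depreciable base = $64,945 − $11,200 = $53,745.
Sum of the years' digits = 5+4+3+2+1 = 15.
Year 1: $53,745 × 5/15 = $17,915. Book value $47,030.
Year 2: $53,745 × 4/15 = $14,332. Book value $32,698.

$14,332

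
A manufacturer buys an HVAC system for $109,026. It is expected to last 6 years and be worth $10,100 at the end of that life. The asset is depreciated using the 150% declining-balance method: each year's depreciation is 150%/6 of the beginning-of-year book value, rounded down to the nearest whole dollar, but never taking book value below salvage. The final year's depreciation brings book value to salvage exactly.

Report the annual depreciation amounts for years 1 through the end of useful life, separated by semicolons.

Depreciable base = $109,026 − $10,100 = $98,926.
Year 1: ⌊$109,026 × 150%/6⌋ = $27,256. Book value $81,770.
Year 2: ⌊$81,770 × 150%/6⌋ = $20,442. Book value $61,328.
Year 3: ⌊$61,328 × 150%/6⌋ = $15,332. Book value $45,996.
Year 4: ⌊$45,996 × 150%/6⌋ = $11,499. Book value $34,497.
Year 5: ⌊$34,497 × 150%/6⌋ = $8,624. Book value $25,873.
Year 6 (final): $25,873 − $10,100 = $15,773. Book value $10,100.

$27,256; $20,442; $15,332; $11,499; $8,624; $15,773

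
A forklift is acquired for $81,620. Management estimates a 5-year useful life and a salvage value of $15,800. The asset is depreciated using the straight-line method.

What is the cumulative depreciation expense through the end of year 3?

Depreciable base = $81,620 − $15,800 = $65,820.
Annual expense = $65,820 / 5 = $13,164.
End of year 1: book value $68,456.
End of year 2: book value $55,292.
End of year 3: book value $42,128.
Accumulated through year 3 = $81,620 − $42,128 = $39,492.

$39,492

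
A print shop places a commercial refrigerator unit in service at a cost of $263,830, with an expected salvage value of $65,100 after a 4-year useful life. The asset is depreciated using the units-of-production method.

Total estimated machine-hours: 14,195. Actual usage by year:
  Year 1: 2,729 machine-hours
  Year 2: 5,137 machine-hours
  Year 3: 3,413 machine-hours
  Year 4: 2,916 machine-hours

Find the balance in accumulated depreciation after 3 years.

$157,906

Depreciable base = $263,830 − $65,100 = $198,730.
Rate = $198,730 / 14,195 machine-hours = $14 per machine-hour.
Year 1: 2,729 × $14 = $38,206. Book value $225,624.
Year 2: 5,137 × $14 = $71,918. Book value $153,706.
Year 3: 3,413 × $14 = $47,782. Book value $105,924.
Accumulated through year 3 = $263,830 − $105,924 = $157,906.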